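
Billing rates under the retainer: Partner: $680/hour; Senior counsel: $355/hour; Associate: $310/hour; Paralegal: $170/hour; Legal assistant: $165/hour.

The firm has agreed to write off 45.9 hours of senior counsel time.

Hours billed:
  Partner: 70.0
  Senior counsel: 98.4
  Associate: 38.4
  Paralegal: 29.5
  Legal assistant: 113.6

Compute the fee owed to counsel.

Partner: 70.0 × $680 = $47,600.00
Senior counsel: 98.4 × $355 = $34,932.00
Associate: 38.4 × $310 = $11,904.00
Paralegal: 29.5 × $170 = $5,015.00
Legal assistant: 113.6 × $165 = $18,744.00
Subtotal: $118,195.00
Write-off: 45.9 × $355 = $16,294.50
Total: $118,195.00 − $16,294.50 = $101,900.50

$101,900.50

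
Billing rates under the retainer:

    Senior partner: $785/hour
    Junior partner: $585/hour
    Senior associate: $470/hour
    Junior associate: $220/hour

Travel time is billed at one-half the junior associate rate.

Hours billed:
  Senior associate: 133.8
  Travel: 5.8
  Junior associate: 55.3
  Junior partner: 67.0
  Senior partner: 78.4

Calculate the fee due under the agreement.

$176,429.00

Senior partner: 78.4 × $785 = $61,544.00
Junior partner: 67.0 × $585 = $39,195.00
Senior associate: 133.8 × $470 = $62,886.00
Junior associate: 55.3 × $220 = $12,166.00
Subtotal: $61,544.00 + $39,195.00 + $62,886.00 + $12,166.00 = $175,791.00
Travel: 5.8 × ($220 ÷ 2) = 5.8 × $110.00 = $638.00
Total: $175,791.00 + $638.00 = $176,429.00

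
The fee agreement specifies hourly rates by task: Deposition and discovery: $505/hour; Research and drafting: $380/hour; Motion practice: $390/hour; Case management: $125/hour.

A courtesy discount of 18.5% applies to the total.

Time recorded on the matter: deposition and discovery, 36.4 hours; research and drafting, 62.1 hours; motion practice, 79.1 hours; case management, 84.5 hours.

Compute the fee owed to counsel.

$67,964.07

Deposition and discovery: 36.4 × $505 = $18,382.00
Research and drafting: 62.1 × $380 = $23,598.00
Motion practice: 79.1 × $390 = $30,849.00
Case management: 84.5 × $125 = $10,562.50
Subtotal: $83,391.50
Less 18.5% discount: −$15,427.43
Total: $83,391.50 − $15,427.43 = $67,964.07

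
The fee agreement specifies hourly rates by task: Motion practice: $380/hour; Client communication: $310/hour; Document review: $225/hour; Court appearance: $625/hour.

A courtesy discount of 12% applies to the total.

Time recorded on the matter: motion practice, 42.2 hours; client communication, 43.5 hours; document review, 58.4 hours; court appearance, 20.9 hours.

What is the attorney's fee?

$49,036.68

Motion practice: 42.2 × $380 = $16,036.00
Client communication: 43.5 × $310 = $13,485.00
Document review: 58.4 × $225 = $13,140.00
Court appearance: 20.9 × $625 = $13,062.50
Subtotal: $55,723.50
Less 12% discount: −$6,686.82
Total: $55,723.50 − $6,686.82 = $49,036.68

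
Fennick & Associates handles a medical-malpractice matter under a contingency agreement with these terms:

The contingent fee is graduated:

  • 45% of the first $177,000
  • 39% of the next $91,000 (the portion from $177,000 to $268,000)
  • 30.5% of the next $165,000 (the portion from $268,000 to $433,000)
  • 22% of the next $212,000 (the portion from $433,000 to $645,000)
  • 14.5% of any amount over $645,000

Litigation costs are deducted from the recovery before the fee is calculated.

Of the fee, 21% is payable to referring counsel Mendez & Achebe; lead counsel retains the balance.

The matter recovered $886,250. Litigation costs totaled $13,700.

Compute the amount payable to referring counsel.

Fee base (net of costs): $886,250 − $13,700 = $872,550
First $177,000 at 45% = $79,650.00
Next $91,000 at 39% = $35,490.00
Next $165,000 at 30.5% = $50,325.00
Next $212,000 at 22% = $46,640.00
Remaining $227,550 at 14.5% = $32,994.75
Fee: $79,650.00 + $35,490.00 + $50,325.00 + $46,640.00 + $32,994.75 = $245,099.75
Referral share: 21% of $245,099.75 = $51,470.95; lead counsel retains $245,099.75 − $51,470.95 = $193,628.80.

$51,470.95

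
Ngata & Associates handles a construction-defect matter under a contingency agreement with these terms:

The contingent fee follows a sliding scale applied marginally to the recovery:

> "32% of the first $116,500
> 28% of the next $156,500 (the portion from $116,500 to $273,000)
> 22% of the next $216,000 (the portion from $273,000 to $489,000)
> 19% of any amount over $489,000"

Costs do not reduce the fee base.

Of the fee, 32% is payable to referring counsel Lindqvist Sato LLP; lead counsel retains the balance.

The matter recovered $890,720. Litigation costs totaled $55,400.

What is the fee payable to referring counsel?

$65,582.98

Fee base is the gross recovery, $890,720; costs are reimbursed separately.
First $116,500 at 32% = $37,280.00
Next $156,500 at 28% = $43,820.00
Next $216,000 at 22% = $47,520.00
Remaining $401,720 at 19% = $76,326.80
Fee: $37,280.00 + $43,820.00 + $47,520.00 + $76,326.80 = $204,946.80
Referral share: 32% of $204,946.80 = $65,582.98; lead counsel retains $204,946.80 − $65,582.98 = $139,363.82.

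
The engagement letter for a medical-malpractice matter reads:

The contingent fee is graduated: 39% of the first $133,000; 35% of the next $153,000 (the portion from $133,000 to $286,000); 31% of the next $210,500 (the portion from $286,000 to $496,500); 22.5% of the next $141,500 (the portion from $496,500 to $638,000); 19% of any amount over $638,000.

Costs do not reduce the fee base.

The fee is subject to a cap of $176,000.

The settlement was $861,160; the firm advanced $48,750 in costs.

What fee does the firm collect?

Fee base is the gross recovery, $861,160; costs are reimbursed separately.
First $133,000 at 39% = $51,870.00
Next $153,000 at 35% = $53,550.00
Next $210,500 at 31% = $65,255.00
Next $141,500 at 22.5% = $31,837.50
Remaining $223,160 at 19% = $42,400.40
Fee: $51,870.00 + $53,550.00 + $65,255.00 + $31,837.50 + $42,400.40 = $244,912.90
$244,912.90 exceeds the $176,000 cap, so the fee is capped at $176,000.00.

$176,000.00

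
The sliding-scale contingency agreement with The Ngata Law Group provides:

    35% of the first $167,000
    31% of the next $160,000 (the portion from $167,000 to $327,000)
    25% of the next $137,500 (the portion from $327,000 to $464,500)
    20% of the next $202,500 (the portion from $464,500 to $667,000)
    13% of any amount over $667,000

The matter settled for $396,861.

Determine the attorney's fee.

First $167,000 at 35% = $58,450.00
Next $160,000 at 31% = $49,600.00
Remaining $69,861 at 25% = $17,465.25
Fee: $58,450.00 + $49,600.00 + $17,465.25 = $125,515.25

$125,515.25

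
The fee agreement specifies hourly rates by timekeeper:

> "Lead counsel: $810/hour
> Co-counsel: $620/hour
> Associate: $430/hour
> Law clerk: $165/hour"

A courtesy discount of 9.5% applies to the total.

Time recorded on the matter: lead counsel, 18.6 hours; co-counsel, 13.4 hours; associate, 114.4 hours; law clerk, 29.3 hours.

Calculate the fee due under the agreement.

$70,047.45

Lead counsel: 18.6 × $810 = $15,066.00
Co-counsel: 13.4 × $620 = $8,308.00
Associate: 114.4 × $430 = $49,192.00
Law clerk: 29.3 × $165 = $4,834.50
Subtotal: $77,400.50
Less 9.5% discount: −$7,353.05
Total: $77,400.50 − $7,353.05 = $70,047.45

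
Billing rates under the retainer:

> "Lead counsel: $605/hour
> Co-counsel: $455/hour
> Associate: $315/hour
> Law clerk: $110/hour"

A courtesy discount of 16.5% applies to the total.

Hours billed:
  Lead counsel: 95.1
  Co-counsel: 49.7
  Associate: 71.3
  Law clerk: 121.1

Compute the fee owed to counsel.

Lead counsel: 95.1 × $605 = $57,535.50
Co-counsel: 49.7 × $455 = $22,613.50
Associate: 71.3 × $315 = $22,459.50
Law clerk: 121.1 × $110 = $13,321.00
Subtotal: $115,929.50
Less 16.5% discount: −$19,128.37
Total: $115,929.50 − $19,128.37 = $96,801.13

$96,801.13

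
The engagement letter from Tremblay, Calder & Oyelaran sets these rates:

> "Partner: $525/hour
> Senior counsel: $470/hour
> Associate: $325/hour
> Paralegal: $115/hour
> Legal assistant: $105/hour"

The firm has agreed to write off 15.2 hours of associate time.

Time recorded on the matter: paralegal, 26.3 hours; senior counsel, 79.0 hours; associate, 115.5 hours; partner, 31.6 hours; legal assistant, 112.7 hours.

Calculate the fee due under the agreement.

$101,175.50

Partner: 31.6 × $525 = $16,590.00
Senior counsel: 79.0 × $470 = $37,130.00
Associate: 115.5 × $325 = $37,537.50
Paralegal: 26.3 × $115 = $3,024.50
Legal assistant: 112.7 × $105 = $11,833.50
Subtotal: $106,115.50
Write-off: 15.2 × $325 = $4,940.00
Total: $106,115.50 − $4,940.00 = $101,175.50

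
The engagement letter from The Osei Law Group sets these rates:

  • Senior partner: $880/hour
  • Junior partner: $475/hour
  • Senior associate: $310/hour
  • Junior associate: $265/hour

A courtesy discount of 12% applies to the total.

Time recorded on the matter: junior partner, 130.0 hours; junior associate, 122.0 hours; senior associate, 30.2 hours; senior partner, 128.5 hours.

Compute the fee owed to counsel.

$190,539.36

Senior partner: 128.5 × $880 = $113,080.00
Junior partner: 130.0 × $475 = $61,750.00
Senior associate: 30.2 × $310 = $9,362.00
Junior associate: 122.0 × $265 = $32,330.00
Subtotal: $216,522.00
Less 12% discount: −$25,982.64
Total: $216,522.00 − $25,982.64 = $190,539.36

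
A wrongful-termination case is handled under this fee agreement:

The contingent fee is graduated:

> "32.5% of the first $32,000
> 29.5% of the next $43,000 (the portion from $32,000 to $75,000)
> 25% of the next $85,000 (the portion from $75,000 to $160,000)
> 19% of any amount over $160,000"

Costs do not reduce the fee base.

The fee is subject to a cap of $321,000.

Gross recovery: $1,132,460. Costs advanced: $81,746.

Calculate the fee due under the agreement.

Fee base is the gross recovery, $1,132,460; costs are reimbursed separately.
First $32,000 at 32.5% = $10,400.00
Next $43,000 at 29.5% = $12,685.00
Next $85,000 at 25% = $21,250.00
Remaining $972,460 at 19% = $184,767.40
Fee: $10,400.00 + $12,685.00 + $21,250.00 + $184,767.40 = $229,102.40
$229,102.40 is under the $321,000 cap.

$229,102.40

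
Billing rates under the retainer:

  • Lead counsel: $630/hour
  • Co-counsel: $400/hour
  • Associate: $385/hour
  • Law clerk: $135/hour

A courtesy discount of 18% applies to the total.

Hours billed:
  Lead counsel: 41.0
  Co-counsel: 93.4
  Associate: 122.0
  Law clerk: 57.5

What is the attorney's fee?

$96,696.45

Lead counsel: 41.0 × $630 = $25,830.00
Co-counsel: 93.4 × $400 = $37,360.00
Associate: 122.0 × $385 = $46,970.00
Law clerk: 57.5 × $135 = $7,762.50
Subtotal: $117,922.50
Less 18% discount: −$21,226.05
Total: $117,922.50 − $21,226.05 = $96,696.45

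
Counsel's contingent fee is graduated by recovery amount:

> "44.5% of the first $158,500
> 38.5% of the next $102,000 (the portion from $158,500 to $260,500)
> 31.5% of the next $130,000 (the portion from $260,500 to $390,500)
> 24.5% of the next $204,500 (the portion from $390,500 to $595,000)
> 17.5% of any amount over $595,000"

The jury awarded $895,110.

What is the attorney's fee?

First $158,500 at 44.5% = $70,532.50
Next $102,000 at 38.5% = $39,270.00
Next $130,000 at 31.5% = $40,950.00
Next $204,500 at 24.5% = $50,102.50
Remaining $300,110 at 17.5% = $52,519.25
Fee: $70,532.50 + $39,270.00 + $40,950.00 + $50,102.50 + $52,519.25 = $253,374.25

$253,374.25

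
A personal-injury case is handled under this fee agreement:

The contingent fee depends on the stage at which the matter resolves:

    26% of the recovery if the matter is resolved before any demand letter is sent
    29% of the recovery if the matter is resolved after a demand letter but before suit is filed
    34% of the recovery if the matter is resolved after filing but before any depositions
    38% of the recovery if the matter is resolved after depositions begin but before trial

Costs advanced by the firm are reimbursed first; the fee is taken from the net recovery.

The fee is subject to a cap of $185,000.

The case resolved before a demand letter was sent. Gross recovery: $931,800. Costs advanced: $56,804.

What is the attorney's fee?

Fee base (net of costs): $931,800 − $56,804 = $874,996
The matter resolved before a demand letter was sent, so the 26% rate applies.
$874,996 × 26% = $227,498.96
$227,498.96 exceeds the $185,000 cap, so the fee is capped at $185,000.00.

$185,000.00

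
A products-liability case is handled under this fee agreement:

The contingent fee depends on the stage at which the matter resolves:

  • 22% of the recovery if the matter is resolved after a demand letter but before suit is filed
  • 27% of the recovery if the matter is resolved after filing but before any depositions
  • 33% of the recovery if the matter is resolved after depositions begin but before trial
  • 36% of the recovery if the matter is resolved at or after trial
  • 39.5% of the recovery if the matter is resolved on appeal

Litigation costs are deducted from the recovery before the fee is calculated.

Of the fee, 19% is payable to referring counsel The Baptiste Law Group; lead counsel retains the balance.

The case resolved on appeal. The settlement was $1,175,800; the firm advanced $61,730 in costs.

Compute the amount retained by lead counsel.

Fee base (net of costs): $1,175,800 − $61,730 = $1,114,070
The matter resolved on appeal, so the 39.5% rate applies.
$1,114,070 × 39.5% = $440,057.65
Referral share: 19% of $440,057.65 = $83,610.95; lead counsel retains $440,057.65 − $83,610.95 = $356,446.70.

$356,446.70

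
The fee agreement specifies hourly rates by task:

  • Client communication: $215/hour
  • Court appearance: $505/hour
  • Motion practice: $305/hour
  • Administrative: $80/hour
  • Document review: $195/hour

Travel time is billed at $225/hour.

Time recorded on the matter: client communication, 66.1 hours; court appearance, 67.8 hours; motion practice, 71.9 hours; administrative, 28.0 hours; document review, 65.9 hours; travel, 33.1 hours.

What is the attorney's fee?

Client communication: 66.1 × $215 = $14,211.50
Court appearance: 67.8 × $505 = $34,239.00
Motion practice: 71.9 × $305 = $21,929.50
Administrative: 28.0 × $80 = $2,240.00
Document review: 65.9 × $195 = $12,850.50
Subtotal: $14,211.50 + $34,239.00 + $21,929.50 + $2,240.00 + $12,850.50 = $85,470.50
Travel: 33.1 × $225 = $7,447.50
Total: $85,470.50 + $7,447.50 = $92,918.00

$92,918.00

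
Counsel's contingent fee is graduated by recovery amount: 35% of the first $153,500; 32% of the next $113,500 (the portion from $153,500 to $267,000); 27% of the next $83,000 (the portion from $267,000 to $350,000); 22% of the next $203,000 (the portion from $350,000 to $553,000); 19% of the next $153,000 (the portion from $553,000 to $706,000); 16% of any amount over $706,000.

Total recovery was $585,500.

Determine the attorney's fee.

$163,290.00

First $153,500 at 35% = $53,725.00
Next $113,500 at 32% = $36,320.00
Next $83,000 at 27% = $22,410.00
Next $203,000 at 22% = $44,660.00
Remaining $32,500 at 19% = $6,175.00
Fee: $53,725.00 + $36,320.00 + $22,410.00 + $44,660.00 + $6,175.00 = $163,290.00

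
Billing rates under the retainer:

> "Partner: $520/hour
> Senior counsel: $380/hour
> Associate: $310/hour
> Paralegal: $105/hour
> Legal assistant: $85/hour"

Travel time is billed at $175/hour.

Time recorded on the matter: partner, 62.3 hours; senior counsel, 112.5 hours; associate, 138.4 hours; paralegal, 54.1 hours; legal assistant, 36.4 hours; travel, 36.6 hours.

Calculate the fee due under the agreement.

Partner: 62.3 × $520 = $32,396.00
Senior counsel: 112.5 × $380 = $42,750.00
Associate: 138.4 × $310 = $42,904.00
Paralegal: 54.1 × $105 = $5,680.50
Legal assistant: 36.4 × $85 = $3,094.00
Subtotal: $32,396.00 + $42,750.00 + $42,904.00 + $5,680.50 + $3,094.00 = $126,824.50
Travel: 36.6 × $175 = $6,405.00
Total: $126,824.50 + $6,405.00 = $133,229.50

$133,229.50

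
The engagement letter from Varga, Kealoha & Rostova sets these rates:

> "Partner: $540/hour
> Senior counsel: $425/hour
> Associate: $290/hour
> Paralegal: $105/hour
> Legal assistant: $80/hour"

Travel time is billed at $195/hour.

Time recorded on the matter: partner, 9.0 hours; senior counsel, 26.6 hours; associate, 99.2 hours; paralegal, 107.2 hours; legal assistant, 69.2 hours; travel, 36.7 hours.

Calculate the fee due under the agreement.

Partner: 9.0 × $540 = $4,860.00
Senior counsel: 26.6 × $425 = $11,305.00
Associate: 99.2 × $290 = $28,768.00
Paralegal: 107.2 × $105 = $11,256.00
Legal assistant: 69.2 × $80 = $5,536.00
Subtotal: $4,860.00 + $11,305.00 + $28,768.00 + $11,256.00 + $5,536.00 = $61,725.00
Travel: 36.7 × $195 = $7,156.50
Total: $61,725.00 + $7,156.50 = $68,881.50

$68,881.50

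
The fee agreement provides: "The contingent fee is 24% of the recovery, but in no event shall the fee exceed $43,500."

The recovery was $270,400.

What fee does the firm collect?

24% of $270,400 = $64,896.00
That exceeds the $43,500 cap, so the fee is capped at $43,500.

$43,500.00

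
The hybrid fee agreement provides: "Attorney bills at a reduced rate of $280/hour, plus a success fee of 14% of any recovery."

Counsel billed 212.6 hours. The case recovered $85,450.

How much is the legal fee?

Hourly: 212.6 × $280 = $59,528.00
Success fee: 14% of $85,450 = $11,963.00
Total: $59,528.00 + $11,963.00 = $71,491.00

$71,491.00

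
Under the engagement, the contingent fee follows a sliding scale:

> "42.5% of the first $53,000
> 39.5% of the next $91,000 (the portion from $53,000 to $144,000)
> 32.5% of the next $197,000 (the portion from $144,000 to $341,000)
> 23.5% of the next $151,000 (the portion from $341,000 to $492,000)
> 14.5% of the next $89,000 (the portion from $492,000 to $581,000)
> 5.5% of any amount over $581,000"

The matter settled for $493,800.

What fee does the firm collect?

First $53,000 at 42.5% = $22,525.00
Next $91,000 at 39.5% = $35,945.00
Next $197,000 at 32.5% = $64,025.00
Next $151,000 at 23.5% = $35,485.00
Remaining $1,800 at 14.5% = $261.00
Fee: $22,525.00 + $35,945.00 + $64,025.00 + $35,485.00 + $261.00 = $158,241.00

$158,241.00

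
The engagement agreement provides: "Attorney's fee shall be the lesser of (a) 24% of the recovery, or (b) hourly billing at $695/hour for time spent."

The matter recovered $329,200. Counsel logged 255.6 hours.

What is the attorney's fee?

$79,008.00

(a) 24% of $329,200 = $79,008.00
(b) 255.6 × $695 = $177,642.00
The lesser is (a): $79,008.00.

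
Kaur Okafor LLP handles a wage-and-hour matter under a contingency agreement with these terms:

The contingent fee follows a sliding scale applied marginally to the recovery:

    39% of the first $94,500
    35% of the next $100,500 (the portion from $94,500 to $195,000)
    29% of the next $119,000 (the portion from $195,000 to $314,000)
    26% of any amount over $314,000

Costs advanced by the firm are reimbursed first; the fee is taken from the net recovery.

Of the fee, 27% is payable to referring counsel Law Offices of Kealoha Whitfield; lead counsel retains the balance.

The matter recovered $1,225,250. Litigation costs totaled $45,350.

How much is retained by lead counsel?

$242,122.02

Fee base (net of costs): $1,225,250 − $45,350 = $1,179,900
First $94,500 at 39% = $36,855.00
Next $100,500 at 35% = $35,175.00
Next $119,000 at 29% = $34,510.00
Remaining $865,900 at 26% = $225,134.00
Fee: $36,855.00 + $35,175.00 + $34,510.00 + $225,134.00 = $331,674.00
Referral share: 27% of $331,674.00 = $89,551.98; lead counsel retains $331,674.00 − $89,551.98 = $242,122.02.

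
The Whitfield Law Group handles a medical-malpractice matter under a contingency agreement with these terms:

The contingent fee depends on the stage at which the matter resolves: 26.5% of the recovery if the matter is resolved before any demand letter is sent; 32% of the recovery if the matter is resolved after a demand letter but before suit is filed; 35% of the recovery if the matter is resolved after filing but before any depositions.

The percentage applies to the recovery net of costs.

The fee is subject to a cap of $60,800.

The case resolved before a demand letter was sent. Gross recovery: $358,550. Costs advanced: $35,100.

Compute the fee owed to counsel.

Fee base (net of costs): $358,550 − $35,100 = $323,450
The matter resolved before a demand letter was sent, so the 26.5% rate applies.
$323,450 × 26.5% = $85,714.25
$85,714.25 exceeds the $60,800 cap, so the fee is capped at $60,800.00.

$60,800.00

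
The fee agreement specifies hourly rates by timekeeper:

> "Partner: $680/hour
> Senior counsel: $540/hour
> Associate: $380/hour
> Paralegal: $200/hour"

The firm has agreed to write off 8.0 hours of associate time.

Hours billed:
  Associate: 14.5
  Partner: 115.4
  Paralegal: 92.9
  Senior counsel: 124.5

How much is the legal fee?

$166,752.00

Partner: 115.4 × $680 = $78,472.00
Senior counsel: 124.5 × $540 = $67,230.00
Associate: 14.5 × $380 = $5,510.00
Paralegal: 92.9 × $200 = $18,580.00
Subtotal: $169,792.00
Write-off: 8.0 × $380 = $3,040.00
Total: $169,792.00 − $3,040.00 = $166,752.00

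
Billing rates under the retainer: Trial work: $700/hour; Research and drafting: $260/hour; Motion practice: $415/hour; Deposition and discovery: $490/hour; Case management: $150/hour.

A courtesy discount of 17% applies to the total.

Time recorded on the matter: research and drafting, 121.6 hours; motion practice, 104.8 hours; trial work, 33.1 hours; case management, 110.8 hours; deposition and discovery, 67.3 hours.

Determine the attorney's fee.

Trial work: 33.1 × $700 = $23,170.00
Research and drafting: 121.6 × $260 = $31,616.00
Motion practice: 104.8 × $415 = $43,492.00
Deposition and discovery: 67.3 × $490 = $32,977.00
Case management: 110.8 × $150 = $16,620.00
Subtotal: $147,875.00
Less 17% discount: −$25,138.75
Total: $147,875.00 − $25,138.75 = $122,736.25

$122,736.25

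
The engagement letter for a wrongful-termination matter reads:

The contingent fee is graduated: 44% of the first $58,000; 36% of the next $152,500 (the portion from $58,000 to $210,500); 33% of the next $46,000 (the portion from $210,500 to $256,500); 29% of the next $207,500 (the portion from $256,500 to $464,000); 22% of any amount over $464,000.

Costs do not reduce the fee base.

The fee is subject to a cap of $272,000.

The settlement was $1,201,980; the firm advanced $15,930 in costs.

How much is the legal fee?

$272,000.00

Fee base is the gross recovery, $1,201,980; costs are reimbursed separately.
First $58,000 at 44% = $25,520.00
Next $152,500 at 36% = $54,900.00
Next $46,000 at 33% = $15,180.00
Next $207,500 at 29% = $60,175.00
Remaining $737,980 at 22% = $162,355.60
Fee: $25,520.00 + $54,900.00 + $15,180.00 + $60,175.00 + $162,355.60 = $318,130.60
$318,130.60 exceeds the $272,000 cap, so the fee is capped at $272,000.00.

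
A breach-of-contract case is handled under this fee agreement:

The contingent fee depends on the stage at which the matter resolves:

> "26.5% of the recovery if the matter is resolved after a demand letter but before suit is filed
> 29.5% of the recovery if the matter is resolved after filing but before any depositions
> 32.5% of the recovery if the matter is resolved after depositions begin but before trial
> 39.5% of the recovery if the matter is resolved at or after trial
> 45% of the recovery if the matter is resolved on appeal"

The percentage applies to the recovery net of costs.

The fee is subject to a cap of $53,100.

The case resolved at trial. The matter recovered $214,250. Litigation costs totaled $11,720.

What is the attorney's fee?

Fee base (net of costs): $214,250 − $11,720 = $202,530
The matter resolved at trial, so the 39.5% rate applies.
$202,530 × 39.5% = $79,999.35
$79,999.35 exceeds the $53,100 cap, so the fee is capped at $53,100.00.

$53,100.00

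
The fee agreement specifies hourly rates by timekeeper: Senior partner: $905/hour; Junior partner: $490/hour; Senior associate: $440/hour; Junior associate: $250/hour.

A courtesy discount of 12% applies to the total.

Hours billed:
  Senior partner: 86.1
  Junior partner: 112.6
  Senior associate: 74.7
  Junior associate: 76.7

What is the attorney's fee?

$162,921.00

Senior partner: 86.1 × $905 = $77,920.50
Junior partner: 112.6 × $490 = $55,174.00
Senior associate: 74.7 × $440 = $32,868.00
Junior associate: 76.7 × $250 = $19,175.00
Subtotal: $185,137.50
Less 12% discount: −$22,216.50
Total: $185,137.50 − $22,216.50 = $162,921.00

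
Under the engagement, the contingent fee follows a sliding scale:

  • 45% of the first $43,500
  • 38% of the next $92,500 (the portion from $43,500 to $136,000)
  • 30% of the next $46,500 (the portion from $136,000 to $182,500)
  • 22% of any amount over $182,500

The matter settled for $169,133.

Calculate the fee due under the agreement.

First $43,500 at 45% = $19,575.00
Next $92,500 at 38% = $35,150.00
Remaining $33,133 at 30% = $9,939.90
Fee: $19,575.00 + $35,150.00 + $9,939.90 = $64,664.90

$64,664.90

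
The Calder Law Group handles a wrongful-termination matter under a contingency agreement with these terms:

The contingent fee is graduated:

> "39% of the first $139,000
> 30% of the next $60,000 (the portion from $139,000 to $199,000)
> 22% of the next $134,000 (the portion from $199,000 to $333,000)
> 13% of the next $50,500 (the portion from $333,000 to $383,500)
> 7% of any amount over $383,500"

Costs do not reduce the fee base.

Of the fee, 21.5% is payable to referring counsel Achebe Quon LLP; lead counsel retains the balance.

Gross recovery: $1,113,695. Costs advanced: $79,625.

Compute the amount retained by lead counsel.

$125,104.39

Fee base is the gross recovery, $1,113,695; costs are reimbursed separately.
First $139,000 at 39% = $54,210.00
Next $60,000 at 30% = $18,000.00
Next $134,000 at 22% = $29,480.00
Next $50,500 at 13% = $6,565.00
Remaining $730,195 at 7% = $51,113.65
Fee: $54,210.00 + $18,000.00 + $29,480.00 + $6,565.00 + $51,113.65 = $159,368.65
Referral share: 21.5% of $159,368.65 = $34,264.26; lead counsel retains $159,368.65 − $34,264.26 = $125,104.39.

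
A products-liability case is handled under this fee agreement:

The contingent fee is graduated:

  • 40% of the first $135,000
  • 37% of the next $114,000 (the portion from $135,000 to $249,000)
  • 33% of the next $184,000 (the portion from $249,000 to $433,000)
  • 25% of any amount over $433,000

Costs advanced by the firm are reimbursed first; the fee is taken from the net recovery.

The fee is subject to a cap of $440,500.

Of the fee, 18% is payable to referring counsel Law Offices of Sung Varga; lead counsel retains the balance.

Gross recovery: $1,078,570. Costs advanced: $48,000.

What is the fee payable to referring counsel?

Fee base (net of costs): $1,078,570 − $48,000 = $1,030,570
First $135,000 at 40% = $54,000.00
Next $114,000 at 37% = $42,180.00
Next $184,000 at 33% = $60,720.00
Remaining $597,570 at 25% = $149,392.50
Fee: $54,000.00 + $42,180.00 + $60,720.00 + $149,392.50 = $306,292.50
$306,292.50 is under the $440,500 cap.
Referral share: 18% of $306,292.50 = $55,132.65; lead counsel retains $306,292.50 − $55,132.65 = $251,159.85.

$55,132.65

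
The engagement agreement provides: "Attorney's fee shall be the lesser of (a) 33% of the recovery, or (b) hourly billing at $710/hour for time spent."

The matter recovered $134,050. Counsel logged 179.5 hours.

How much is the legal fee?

$44,236.50

(a) 33% of $134,050 = $44,236.50
(b) 179.5 × $710 = $127,445.00
The lesser is (a): $44,236.50.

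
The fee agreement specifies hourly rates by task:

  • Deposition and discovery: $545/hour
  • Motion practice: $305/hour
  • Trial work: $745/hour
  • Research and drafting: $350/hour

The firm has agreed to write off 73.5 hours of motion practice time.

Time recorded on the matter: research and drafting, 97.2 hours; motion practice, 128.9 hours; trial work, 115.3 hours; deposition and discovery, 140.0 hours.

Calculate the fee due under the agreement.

$213,115.50

Deposition and discovery: 140.0 × $545 = $76,300.00
Motion practice: 128.9 × $305 = $39,314.50
Trial work: 115.3 × $745 = $85,898.50
Research and drafting: 97.2 × $350 = $34,020.00
Subtotal: $235,533.00
Write-off: 73.5 × $305 = $22,417.50
Total: $235,533.00 − $22,417.50 = $213,115.50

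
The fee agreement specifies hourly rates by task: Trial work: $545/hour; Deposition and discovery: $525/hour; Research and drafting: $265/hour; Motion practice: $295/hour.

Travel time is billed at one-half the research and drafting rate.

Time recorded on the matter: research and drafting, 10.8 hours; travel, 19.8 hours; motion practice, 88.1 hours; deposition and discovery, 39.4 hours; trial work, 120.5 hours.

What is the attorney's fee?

Trial work: 120.5 × $545 = $65,672.50
Deposition and discovery: 39.4 × $525 = $20,685.00
Research and drafting: 10.8 × $265 = $2,862.00
Motion practice: 88.1 × $295 = $25,989.50
Subtotal: $65,672.50 + $20,685.00 + $2,862.00 + $25,989.50 = $115,209.00
Travel: 19.8 × ($265 ÷ 2) = 19.8 × $132.50 = $2,623.50
Total: $115,209.00 + $2,623.50 = $117,832.50

$117,832.50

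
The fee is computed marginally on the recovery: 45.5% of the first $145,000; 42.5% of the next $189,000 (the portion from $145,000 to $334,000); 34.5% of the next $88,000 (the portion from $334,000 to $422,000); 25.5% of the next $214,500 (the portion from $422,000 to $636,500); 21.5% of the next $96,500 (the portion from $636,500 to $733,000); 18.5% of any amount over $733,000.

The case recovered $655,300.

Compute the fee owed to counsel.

$235,399.50

First $145,000 at 45.5% = $65,975.00
Next $189,000 at 42.5% = $80,325.00
Next $88,000 at 34.5% = $30,360.00
Next $214,500 at 25.5% = $54,697.50
Remaining $18,800 at 21.5% = $4,042.00
Fee: $65,975.00 + $80,325.00 + $30,360.00 + $54,697.50 + $4,042.00 = $235,399.50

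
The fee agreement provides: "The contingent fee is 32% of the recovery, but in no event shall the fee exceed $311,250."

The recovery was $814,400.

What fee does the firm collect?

$260,608.00

32% of $814,400 = $260,608.00
That is under the $311,250 cap.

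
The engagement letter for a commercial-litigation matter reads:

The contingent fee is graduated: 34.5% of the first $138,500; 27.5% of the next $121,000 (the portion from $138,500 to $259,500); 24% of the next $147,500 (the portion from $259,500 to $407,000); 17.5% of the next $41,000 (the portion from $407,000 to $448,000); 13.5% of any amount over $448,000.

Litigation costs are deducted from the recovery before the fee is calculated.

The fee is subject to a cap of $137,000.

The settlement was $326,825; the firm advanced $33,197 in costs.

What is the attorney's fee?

$89,248.22

Fee base (net of costs): $326,825 − $33,197 = $293,628
First $138,500 at 34.5% = $47,782.50
Next $121,000 at 27.5% = $33,275.00
Remaining $34,128 at 24% = $8,190.72
Fee: $47,782.50 + $33,275.00 + $8,190.72 = $89,248.22
$89,248.22 is under the $137,000 cap.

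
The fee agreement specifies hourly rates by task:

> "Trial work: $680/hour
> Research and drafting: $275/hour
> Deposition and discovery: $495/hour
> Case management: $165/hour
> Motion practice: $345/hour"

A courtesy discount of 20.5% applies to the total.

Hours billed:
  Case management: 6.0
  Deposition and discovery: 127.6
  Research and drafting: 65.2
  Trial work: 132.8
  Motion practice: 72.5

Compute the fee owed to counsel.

Trial work: 132.8 × $680 = $90,304.00
Research and drafting: 65.2 × $275 = $17,930.00
Deposition and discovery: 127.6 × $495 = $63,162.00
Case management: 6.0 × $165 = $990.00
Motion practice: 72.5 × $345 = $25,012.50
Subtotal: $197,398.50
Less 20.5% discount: −$40,466.69
Total: $197,398.50 − $40,466.69 = $156,931.81

$156,931.81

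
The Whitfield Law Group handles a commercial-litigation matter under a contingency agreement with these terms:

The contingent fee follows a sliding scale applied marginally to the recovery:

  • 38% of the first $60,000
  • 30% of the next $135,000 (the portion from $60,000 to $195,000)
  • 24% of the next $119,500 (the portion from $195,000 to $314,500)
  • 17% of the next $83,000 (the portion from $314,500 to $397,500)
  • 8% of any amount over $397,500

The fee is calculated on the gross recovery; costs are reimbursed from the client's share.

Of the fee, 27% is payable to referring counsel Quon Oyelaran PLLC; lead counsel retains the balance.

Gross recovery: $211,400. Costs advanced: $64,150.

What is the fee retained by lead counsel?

$49,082.28

Fee base is the gross recovery, $211,400; costs are reimbursed separately.
First $60,000 at 38% = $22,800.00
Next $135,000 at 30% = $40,500.00
Remaining $16,400 at 24% = $3,936.00
Fee: $22,800.00 + $40,500.00 + $3,936.00 = $67,236.00
Referral share: 27% of $67,236.00 = $18,153.72; lead counsel retains $67,236.00 − $18,153.72 = $49,082.28.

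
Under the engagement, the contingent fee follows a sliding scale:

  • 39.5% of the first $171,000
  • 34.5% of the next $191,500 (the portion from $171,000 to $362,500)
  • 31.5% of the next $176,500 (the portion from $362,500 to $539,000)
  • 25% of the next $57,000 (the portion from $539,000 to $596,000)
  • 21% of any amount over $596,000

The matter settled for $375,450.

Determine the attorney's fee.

First $171,000 at 39.5% = $67,545.00
Next $191,500 at 34.5% = $66,067.50
Remaining $12,950 at 31.5% = $4,079.25
Fee: $67,545.00 + $66,067.50 + $4,079.25 = $137,691.75

$137,691.75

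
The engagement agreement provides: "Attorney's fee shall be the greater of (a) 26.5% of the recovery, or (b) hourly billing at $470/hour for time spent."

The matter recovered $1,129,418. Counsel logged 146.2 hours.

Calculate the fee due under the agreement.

(a) 26.5% of $1,129,418 = $299,295.77
(b) 146.2 × $470 = $68,714.00
The greater is (a): $299,295.77.

$299,295.77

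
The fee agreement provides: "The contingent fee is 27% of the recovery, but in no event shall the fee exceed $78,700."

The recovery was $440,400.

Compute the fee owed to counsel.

$78,700.00

27% of $440,400 = $118,908.00
That exceeds the $78,700 cap, so the fee is capped at $78,700.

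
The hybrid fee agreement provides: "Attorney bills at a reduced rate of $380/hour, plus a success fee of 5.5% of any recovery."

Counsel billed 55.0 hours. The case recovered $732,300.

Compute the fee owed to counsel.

$61,176.50

Hourly: 55.0 × $380 = $20,900.00
Success fee: 5.5% of $732,300 = $40,276.50
Total: $20,900.00 + $40,276.50 = $61,176.50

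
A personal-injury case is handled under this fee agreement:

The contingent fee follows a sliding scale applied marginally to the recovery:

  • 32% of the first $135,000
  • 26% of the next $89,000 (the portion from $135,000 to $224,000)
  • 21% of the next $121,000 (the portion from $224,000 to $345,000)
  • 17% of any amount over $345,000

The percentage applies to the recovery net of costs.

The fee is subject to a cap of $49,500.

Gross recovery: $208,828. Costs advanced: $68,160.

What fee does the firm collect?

$44,673.68

Fee base (net of costs): $208,828 − $68,160 = $140,668
First $135,000 at 32% = $43,200.00
Remaining $5,668 at 26% = $1,473.68
Fee: $43,200.00 + $1,473.68 = $44,673.68
$44,673.68 is under the $49,500 cap.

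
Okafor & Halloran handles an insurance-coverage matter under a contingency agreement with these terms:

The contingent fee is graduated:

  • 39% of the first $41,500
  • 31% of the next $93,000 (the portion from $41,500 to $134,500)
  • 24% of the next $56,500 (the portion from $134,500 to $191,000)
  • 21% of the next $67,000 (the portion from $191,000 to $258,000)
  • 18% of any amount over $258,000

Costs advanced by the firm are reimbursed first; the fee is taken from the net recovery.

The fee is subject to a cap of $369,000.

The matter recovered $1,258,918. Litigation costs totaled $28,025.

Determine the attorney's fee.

$247,765.74

Fee base (net of costs): $1,258,918 − $28,025 = $1,230,893
First $41,500 at 39% = $16,185.00
Next $93,000 at 31% = $28,830.00
Next $56,500 at 24% = $13,560.00
Next $67,000 at 21% = $14,070.00
Remaining $972,893 at 18% = $175,120.74
Fee: $16,185.00 + $28,830.00 + $13,560.00 + $14,070.00 + $175,120.74 = $247,765.74
$247,765.74 is under the $369,000 cap.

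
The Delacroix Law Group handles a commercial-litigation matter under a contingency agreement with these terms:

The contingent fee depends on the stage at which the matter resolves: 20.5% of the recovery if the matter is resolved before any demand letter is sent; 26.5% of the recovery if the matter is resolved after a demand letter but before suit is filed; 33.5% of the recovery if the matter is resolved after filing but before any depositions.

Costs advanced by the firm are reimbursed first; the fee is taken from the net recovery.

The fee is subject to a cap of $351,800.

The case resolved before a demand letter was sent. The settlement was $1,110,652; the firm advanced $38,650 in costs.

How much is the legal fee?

Fee base (net of costs): $1,110,652 − $38,650 = $1,072,002
The matter resolved before a demand letter was sent, so the 20.5% rate applies.
$1,072,002 × 20.5% = $219,760.41
$219,760.41 is under the $351,800 cap.

$219,760.41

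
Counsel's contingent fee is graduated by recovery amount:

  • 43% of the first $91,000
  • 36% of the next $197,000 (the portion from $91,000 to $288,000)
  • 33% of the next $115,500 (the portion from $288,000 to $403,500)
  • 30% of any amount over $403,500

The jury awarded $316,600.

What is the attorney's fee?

$119,488.00

First $91,000 at 43% = $39,130.00
Next $197,000 at 36% = $70,920.00
Remaining $28,600 at 33% = $9,438.00
Fee: $39,130.00 + $70,920.00 + $9,438.00 = $119,488.00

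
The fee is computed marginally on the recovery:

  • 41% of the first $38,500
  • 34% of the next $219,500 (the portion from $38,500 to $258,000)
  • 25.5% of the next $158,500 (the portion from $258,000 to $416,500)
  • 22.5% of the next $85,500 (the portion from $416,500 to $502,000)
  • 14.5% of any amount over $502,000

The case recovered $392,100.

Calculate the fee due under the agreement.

$124,610.50

First $38,500 at 41% = $15,785.00
Next $219,500 at 34% = $74,630.00
Remaining $134,100 at 25.5% = $34,195.50
Fee: $15,785.00 + $74,630.00 + $34,195.50 = $124,610.50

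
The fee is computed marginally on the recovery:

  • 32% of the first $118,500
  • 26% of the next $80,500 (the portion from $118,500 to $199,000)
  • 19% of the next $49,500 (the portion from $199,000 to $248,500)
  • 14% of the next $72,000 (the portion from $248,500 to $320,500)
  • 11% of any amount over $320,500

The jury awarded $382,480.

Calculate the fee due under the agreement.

$85,152.80

First $118,500 at 32% = $37,920.00
Next $80,500 at 26% = $20,930.00
Next $49,500 at 19% = $9,405.00
Next $72,000 at 14% = $10,080.00
Remaining $61,980 at 11% = $6,817.80
Fee: $37,920.00 + $20,930.00 + $9,405.00 + $10,080.00 + $6,817.80 = $85,152.80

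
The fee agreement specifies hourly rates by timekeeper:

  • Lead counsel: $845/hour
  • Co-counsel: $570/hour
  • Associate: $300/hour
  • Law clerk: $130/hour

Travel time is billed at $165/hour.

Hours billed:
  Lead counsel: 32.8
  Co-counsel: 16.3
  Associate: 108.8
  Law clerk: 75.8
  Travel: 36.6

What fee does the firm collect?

Lead counsel: 32.8 × $845 = $27,716.00
Co-counsel: 16.3 × $570 = $9,291.00
Associate: 108.8 × $300 = $32,640.00
Law clerk: 75.8 × $130 = $9,854.00
Subtotal: $27,716.00 + $9,291.00 + $32,640.00 + $9,854.00 = $79,501.00
Travel: 36.6 × $165 = $6,039.00
Total: $79,501.00 + $6,039.00 = $85,540.00

$85,540.00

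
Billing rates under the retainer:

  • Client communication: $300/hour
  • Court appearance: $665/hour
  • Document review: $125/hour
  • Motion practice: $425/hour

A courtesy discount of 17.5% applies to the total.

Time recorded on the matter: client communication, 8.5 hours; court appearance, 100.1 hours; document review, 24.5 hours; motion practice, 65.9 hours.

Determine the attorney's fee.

$82,653.86

Client communication: 8.5 × $300 = $2,550.00
Court appearance: 100.1 × $665 = $66,566.50
Document review: 24.5 × $125 = $3,062.50
Motion practice: 65.9 × $425 = $28,007.50
Subtotal: $100,186.50
Less 17.5% discount: −$17,532.64
Total: $100,186.50 − $17,532.64 = $82,653.86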